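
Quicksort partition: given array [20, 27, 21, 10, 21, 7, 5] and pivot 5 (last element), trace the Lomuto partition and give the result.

Lomuto partition with pivot = 5:

Initial array: [20, 27, 21, 10, 21, 7, 5]

arr[0]=20 > 5: no swap
arr[1]=27 > 5: no swap
arr[2]=21 > 5: no swap
arr[3]=10 > 5: no swap
arr[4]=21 > 5: no swap
arr[5]=7 > 5: no swap

Place pivot at position 0: [5, 27, 21, 10, 21, 7, 20]
Pivot position: 0

After partitioning with pivot 5, the array becomes [5, 27, 21, 10, 21, 7, 20]. The pivot is placed at index 0. All elements to the left of the pivot are <= 5, and all elements to the right are > 5.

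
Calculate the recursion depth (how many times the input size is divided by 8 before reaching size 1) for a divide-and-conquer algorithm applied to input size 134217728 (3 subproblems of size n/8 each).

For divide and conquer with division factor 8:

Problem sizes at each level:
Level 0: 134217728
Level 1: 16777216
Level 2: 2097152
Level 3: 262144
Level 4: 32768
Level 5: 4096
Level 6: 512
Level 7: 64
Level 8: 8
Level 9: 1

The root is level 0 and the size-1 base case is level 9 (the tree spans levels 0 through 9, i.e. 10 levels counting the root), so the depth is the number of divisions: log_8(134217728) = 9

The recursion tree depth is log_8(134217728) = 9. At each level, the problem size is divided by 8, so it takes 9 divisions to reduce to a base case of size 1. The algorithm makes 3 recursive calls at each level.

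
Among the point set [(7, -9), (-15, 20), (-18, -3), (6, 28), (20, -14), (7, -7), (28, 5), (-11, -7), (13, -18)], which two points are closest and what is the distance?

Computing all pairwise distances among 9 points:

d((7, -9), (-15, 20)) = 36.4005
d((7, -9), (-18, -3)) = 25.7099
d((7, -9), (6, 28)) = 37.0135
d((7, -9), (20, -14)) = 13.9284
d((7, -9), (7, -7)) = 2.0 <-- minimum
d((7, -9), (28, 5)) = 25.2389
d((7, -9), (-11, -7)) = 18.1108
d((7, -9), (13, -18)) = 10.8167
d((-15, 20), (-18, -3)) = 23.1948
d((-15, 20), (6, 28)) = 22.4722
d((-15, 20), (20, -14)) = 48.7955
d((-15, 20), (7, -7)) = 34.8281
d((-15, 20), (28, 5)) = 45.5412
d((-15, 20), (-11, -7)) = 27.2947
d((-15, 20), (13, -18)) = 47.2017
d((-18, -3), (6, 28)) = 39.2046
d((-18, -3), (20, -14)) = 39.5601
d((-18, -3), (7, -7)) = 25.318
d((-18, -3), (28, 5)) = 46.6905
d((-18, -3), (-11, -7)) = 8.0623
d((-18, -3), (13, -18)) = 34.4384
d((6, 28), (20, -14)) = 44.2719
d((6, 28), (7, -7)) = 35.0143
d((6, 28), (28, 5)) = 31.8277
d((6, 28), (-11, -7)) = 38.9102
d((6, 28), (13, -18)) = 46.5296
d((20, -14), (7, -7)) = 14.7648
d((20, -14), (28, 5)) = 20.6155
d((20, -14), (-11, -7)) = 31.7805
d((20, -14), (13, -18)) = 8.0623
d((7, -7), (28, 5)) = 24.1868
d((7, -7), (-11, -7)) = 18.0
d((7, -7), (13, -18)) = 12.53
d((28, 5), (-11, -7)) = 40.8044
d((28, 5), (13, -18)) = 27.4591
d((-11, -7), (13, -18)) = 26.4008

Closest pair: (7, -9) and (7, -7) with distance 2.0

The closest pair is (7, -9) and (7, -7) with Euclidean distance 2.0. For 9 points, brute-force pairwise comparison is shown above. For large n, the divide-and-conquer algorithm (sort by x, recurse on halves, check the dividing strip) achieves O(n log n).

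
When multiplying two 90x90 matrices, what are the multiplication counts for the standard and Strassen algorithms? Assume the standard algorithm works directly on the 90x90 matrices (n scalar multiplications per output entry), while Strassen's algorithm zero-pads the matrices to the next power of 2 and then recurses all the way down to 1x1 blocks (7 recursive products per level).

Matrix multiplication for 90x90 matrices:

Strassen's algorithm requires power-of-2 dimensions. Pad 90x90 to 128x128 (next power of 2).

Standard algorithm: 90^3 = 729000 multiplications
Strassen's algorithm: 7^(log2(128)) = 7^7 = 823543 multiplications
Difference: 729000 - 823543 = -94543 (Strassen uses MORE here due to padding overhead — for small or just-over-power-of-2 n, padding can outweigh the per-level savings)

Standard: 729000 multiplications (90^3). Strassen: 823543 multiplications (7^7, after padding to 128x128). Strassen reduces 8 recursive multiplications to 7 at each level.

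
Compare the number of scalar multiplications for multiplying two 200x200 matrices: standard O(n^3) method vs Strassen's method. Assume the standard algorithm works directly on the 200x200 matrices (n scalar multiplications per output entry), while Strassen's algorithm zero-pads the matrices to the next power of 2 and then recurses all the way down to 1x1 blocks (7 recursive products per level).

Matrix multiplication for 200x200 matrices:

Strassen's algorithm requires power-of-2 dimensions. Pad 200x200 to 256x256 (next power of 2).

Standard algorithm: 200^3 = 8000000 multiplications
Strassen's algorithm: 7^(log2(256)) = 7^8 = 5764801 multiplications
Savings: 8000000 - 5764801 = 2235199 multiplications

Standard: 8000000 multiplications (200^3). Strassen: 5764801 multiplications (7^8, after padding to 256x256). Strassen reduces 8 recursive multiplications to 7 at each level.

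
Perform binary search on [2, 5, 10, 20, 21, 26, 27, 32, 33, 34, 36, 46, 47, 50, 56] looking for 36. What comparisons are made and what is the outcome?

Binary search for 36 in [2, 5, 10, 20, 21, 26, 27, 32, 33, 34, 36, 46, 47, 50, 56]:

lo=0, hi=14, mid=7, arr[mid]=32 -> 32 < 36, search right half
lo=8, hi=14, mid=11, arr[mid]=46 -> 46 > 36, search left half
lo=8, hi=10, mid=9, arr[mid]=34 -> 34 < 36, search right half
lo=10, hi=10, mid=10, arr[mid]=36 -> Found target at index 10!

Binary search finds 36 at index 10 after 4 comparisons. The search repeatedly halves the search space by comparing with the middle element.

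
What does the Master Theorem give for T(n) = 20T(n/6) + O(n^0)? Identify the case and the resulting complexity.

Master Theorem for T(n) = 20T(n/6) + O(n^0):

a = 20, b = 6, c = 0
log_b(a) = log_6(20) = 1.6720

Case 1: c = 0 < log_6(20) = 1.6720
T(n) = O(n^(log_6 20))

For T(n) = 20T(n/6) + O(n^0): log_6(20) = 1.6720. This is Case 1 of the Master Theorem (c < log_b(a), work dominated by leaves), giving O(n^(log_6 20)).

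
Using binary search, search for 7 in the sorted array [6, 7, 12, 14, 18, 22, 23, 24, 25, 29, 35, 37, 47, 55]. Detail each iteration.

Binary search for 7 in [6, 7, 12, 14, 18, 22, 23, 24, 25, 29, 35, 37, 47, 55]:

lo=0, hi=13, mid=6, arr[mid]=23 -> 23 > 7, search left half
lo=0, hi=5, mid=2, arr[mid]=12 -> 12 > 7, search left half
lo=0, hi=1, mid=0, arr[mid]=6 -> 6 < 7, search right half
lo=1, hi=1, mid=1, arr[mid]=7 -> Found target at index 1!

Binary search finds 7 at index 1 after 4 comparisons. The search repeatedly halves the search space by comparing with the middle element.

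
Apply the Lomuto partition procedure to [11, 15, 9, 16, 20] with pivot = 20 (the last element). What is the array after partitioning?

Lomuto partition with pivot = 20:

Initial array: [11, 15, 9, 16, 20]

arr[0]=11 <= 20: swap with position 0, array becomes [11, 15, 9, 16, 20]
arr[1]=15 <= 20: swap with position 1, array becomes [11, 15, 9, 16, 20]
arr[2]=9 <= 20: swap with position 2, array becomes [11, 15, 9, 16, 20]
arr[3]=16 <= 20: swap with position 3, array becomes [11, 15, 9, 16, 20]

Place pivot at position 4: [11, 15, 9, 16, 20]
Pivot position: 4

After partitioning with pivot 20, the array becomes [11, 15, 9, 16, 20]. The pivot is placed at index 4. All elements to the left of the pivot are <= 20, and all elements to the right are > 20.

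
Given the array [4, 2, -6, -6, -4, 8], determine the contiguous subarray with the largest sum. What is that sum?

Using Kadane's algorithm on [4, 2, -6, -6, -4, 8]:

Scanning through the array:
Position 1 (value 2): max_ending_here = 6, max_so_far = 6
Position 2 (value -6): max_ending_here = 0, max_so_far = 6
Position 3 (value -6): max_ending_here = -6, max_so_far = 6
Position 4 (value -4): max_ending_here = -4, max_so_far = 6
Position 5 (value 8): max_ending_here = 8, max_so_far = 8

Maximum subarray: [8]
Maximum sum: 8

The maximum subarray is [8] with sum 8. This subarray runs from index 5 to index 5.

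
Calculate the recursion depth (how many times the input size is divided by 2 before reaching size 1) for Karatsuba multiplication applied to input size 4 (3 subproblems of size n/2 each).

For divide and conquer with division factor 2:

Problem sizes at each level:
Level 0: 4
Level 1: 2
Level 2: 1

The root is level 0 and the size-1 base case is level 2 (the tree spans levels 0 through 2, i.e. 3 levels counting the root), so the depth is the number of divisions: log_2(4) = 2

The recursion tree depth is log_2(4) = 2. At each level, the problem size is divided by 2, so it takes 2 divisions to reduce to a base case of size 1. The algorithm makes 3 recursive calls at each level.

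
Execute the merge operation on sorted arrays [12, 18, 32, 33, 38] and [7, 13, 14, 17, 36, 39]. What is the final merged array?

Merging process:

Compare 12 vs 7: take 7 from right. Merged: [7]
Compare 12 vs 13: take 12 from left. Merged: [7, 12]
Compare 18 vs 13: take 13 from right. Merged: [7, 12, 13]
Compare 18 vs 14: take 14 from right. Merged: [7, 12, 13, 14]
Compare 18 vs 17: take 17 from right. Merged: [7, 12, 13, 14, 17]
Compare 18 vs 36: take 18 from left. Merged: [7, 12, 13, 14, 17, 18]
Compare 32 vs 36: take 32 from left. Merged: [7, 12, 13, 14, 17, 18, 32]
Compare 33 vs 36: take 33 from left. Merged: [7, 12, 13, 14, 17, 18, 32, 33]
Compare 38 vs 36: take 36 from right. Merged: [7, 12, 13, 14, 17, 18, 32, 33, 36]
Compare 38 vs 39: take 38 from left. Merged: [7, 12, 13, 14, 17, 18, 32, 33, 36, 38]
Append remaining from right: [39]. Merged: [7, 12, 13, 14, 17, 18, 32, 33, 36, 38, 39]

Final merged array: [7, 12, 13, 14, 17, 18, 32, 33, 36, 38, 39]
Total comparisons: 10

The merged array is [7, 12, 13, 14, 17, 18, 32, 33, 36, 38, 39], requiring 10 comparisons. The merge step runs in O(n) time where n is the total number of elements.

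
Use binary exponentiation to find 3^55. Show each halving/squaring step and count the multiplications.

Computing 3^55 by squaring (build up from 3^1; each line after the first costs one multiplication):

3^1 = 3
3^2 = (3^1)^2 = 3^2 = 9
3^3 = 3 * 3^2 = 3 * 9 = 27
3^6 = (3^3)^2 = 27^2 = 729
3^12 = (3^6)^2 = 729^2 = 531441
3^13 = 3 * 3^12 = 3 * 531441 = 1594323
3^26 = (3^13)^2 = 1594323^2 = 2541865828329
3^27 = 3 * 3^26 = 3 * 2541865828329 = 7625597484987
3^54 = (3^27)^2 = 7625597484987^2 = 58149737003040059690390169
3^55 = 3 * 3^54 = 3 * 58149737003040059690390169 = 174449211009120179071170507

Result: 174449211009120179071170507
Multiplications needed: 9 (9 lines after 3^1)

3^55 = 174449211009120179071170507. Using exponentiation by squaring, this requires 9 multiplications. The key idea: if the exponent is even, square the half-power; if odd, multiply by the base once.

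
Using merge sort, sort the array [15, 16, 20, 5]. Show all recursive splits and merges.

Merge sort trace:

Split: [15, 16, 20, 5] -> [15, 16] and [20, 5]
  Split: [15, 16] -> [15] and [16]
  Merge: [15] + [16] -> [15, 16]
  Split: [20, 5] -> [20] and [5]
  Merge: [20] + [5] -> [5, 20]
Merge: [15, 16] + [5, 20] -> [5, 15, 16, 20]

Final sorted array: [5, 15, 16, 20]

The merge sort proceeds by recursively splitting the array and merging sorted halves.
After all merges, the sorted array is [5, 15, 16, 20].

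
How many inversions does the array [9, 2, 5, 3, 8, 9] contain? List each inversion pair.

Finding inversions in [9, 2, 5, 3, 8, 9]:

(0, 1): arr[0]=9 > arr[1]=2
(0, 2): arr[0]=9 > arr[2]=5
(0, 3): arr[0]=9 > arr[3]=3
(0, 4): arr[0]=9 > arr[4]=8
(2, 3): arr[2]=5 > arr[3]=3

Total inversions: 5

The array has 5 inversion(s): (0,1), (0,2), (0,3), (0,4), (2,3). Each pair (i,j) satisfies i < j and arr[i] > arr[j].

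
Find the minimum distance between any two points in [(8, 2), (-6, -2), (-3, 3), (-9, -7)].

Computing all pairwise distances among 4 points:

d((8, 2), (-6, -2)) = 14.5602
d((8, 2), (-3, 3)) = 11.0454
d((8, 2), (-9, -7)) = 19.2354
d((-6, -2), (-3, 3)) = 5.831 <-- minimum
d((-6, -2), (-9, -7)) = 5.831 <-- minimum
d((-3, 3), (-9, -7)) = 11.6619

Minimum distance: 5.831 (tie among 2 pairs: (-6, -2) and (-3, 3); (-6, -2) and (-9, -7))

The minimum Euclidean distance is 5.831. There is a tie: 2 pairs achieve this minimum — (-6, -2) and (-3, 3); (-6, -2) and (-9, -7). Any of these is a valid closest pair. For 4 points, brute-force pairwise comparison is shown above. For large n, the divide-and-conquer algorithm (sort by x, recurse on halves, check the dividing strip) achieves O(n log n).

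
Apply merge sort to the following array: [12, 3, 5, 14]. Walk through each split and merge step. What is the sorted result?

Merge sort trace:

Split: [12, 3, 5, 14] -> [12, 3] and [5, 14]
  Split: [12, 3] -> [12] and [3]
  Merge: [12] + [3] -> [3, 12]
  Split: [5, 14] -> [5] and [14]
  Merge: [5] + [14] -> [5, 14]
Merge: [3, 12] + [5, 14] -> [3, 5, 12, 14]

Final sorted array: [3, 5, 12, 14]

The merge sort proceeds by recursively splitting the array and merging sorted halves.
After all merges, the sorted array is [3, 5, 12, 14].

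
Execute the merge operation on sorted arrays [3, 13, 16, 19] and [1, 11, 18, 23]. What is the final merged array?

Merging process:

Compare 3 vs 1: take 1 from right. Merged: [1]
Compare 3 vs 11: take 3 from left. Merged: [1, 3]
Compare 13 vs 11: take 11 from right. Merged: [1, 3, 11]
Compare 13 vs 18: take 13 from left. Merged: [1, 3, 11, 13]
Compare 16 vs 18: take 16 from left. Merged: [1, 3, 11, 13, 16]
Compare 19 vs 18: take 18 from right. Merged: [1, 3, 11, 13, 16, 18]
Compare 19 vs 23: take 19 from left. Merged: [1, 3, 11, 13, 16, 18, 19]
Append remaining from right: [23]. Merged: [1, 3, 11, 13, 16, 18, 19, 23]

Final merged array: [1, 3, 11, 13, 16, 18, 19, 23]
Total comparisons: 7

The merged array is [1, 3, 11, 13, 16, 18, 19, 23], requiring 7 comparisons. The merge step runs in O(n) time where n is the total number of elements.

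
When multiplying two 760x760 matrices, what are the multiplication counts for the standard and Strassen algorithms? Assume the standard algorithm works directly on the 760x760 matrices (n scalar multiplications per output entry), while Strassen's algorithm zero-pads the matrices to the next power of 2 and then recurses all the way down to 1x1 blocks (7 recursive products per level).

Matrix multiplication for 760x760 matrices:

Strassen's algorithm requires power-of-2 dimensions. Pad 760x760 to 1024x1024 (next power of 2).

Standard algorithm: 760^3 = 438976000 multiplications
Strassen's algorithm: 7^(log2(1024)) = 7^10 = 282475249 multiplications
Savings: 438976000 - 282475249 = 156500751 multiplications

Standard: 438976000 multiplications (760^3). Strassen: 282475249 multiplications (7^10, after padding to 1024x1024). Strassen reduces 8 recursive multiplications to 7 at each level.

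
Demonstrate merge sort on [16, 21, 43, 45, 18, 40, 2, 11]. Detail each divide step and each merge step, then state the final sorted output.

Merge sort trace:

Split: [16, 21, 43, 45, 18, 40, 2, 11] -> [16, 21, 43, 45] and [18, 40, 2, 11]
  Split: [16, 21, 43, 45] -> [16, 21] and [43, 45]
    Split: [16, 21] -> [16] and [21]
    Merge: [16] + [21] -> [16, 21]
    Split: [43, 45] -> [43] and [45]
    Merge: [43] + [45] -> [43, 45]
  Merge: [16, 21] + [43, 45] -> [16, 21, 43, 45]
  Split: [18, 40, 2, 11] -> [18, 40] and [2, 11]
    Split: [18, 40] -> [18] and [40]
    Merge: [18] + [40] -> [18, 40]
    Split: [2, 11] -> [2] and [11]
    Merge: [2] + [11] -> [2, 11]
  Merge: [18, 40] + [2, 11] -> [2, 11, 18, 40]
Merge: [16, 21, 43, 45] + [2, 11, 18, 40] -> [2, 11, 16, 18, 21, 40, 43, 45]

Final sorted array: [2, 11, 16, 18, 21, 40, 43, 45]

The merge sort proceeds by recursively splitting the array and merging sorted halves.
After all merges, the sorted array is [2, 11, 16, 18, 21, 40, 43, 45].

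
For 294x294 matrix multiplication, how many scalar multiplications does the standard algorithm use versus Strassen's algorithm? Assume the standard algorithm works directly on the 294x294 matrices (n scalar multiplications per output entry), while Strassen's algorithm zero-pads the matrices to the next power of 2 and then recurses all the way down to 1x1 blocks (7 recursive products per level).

Matrix multiplication for 294x294 matrices:

Strassen's algorithm requires power-of-2 dimensions. Pad 294x294 to 512x512 (next power of 2).

Standard algorithm: 294^3 = 25412184 multiplications
Strassen's algorithm: 7^(log2(512)) = 7^9 = 40353607 multiplications
Difference: 25412184 - 40353607 = -14941423 (Strassen uses MORE here due to padding overhead — for small or just-over-power-of-2 n, padding can outweigh the per-level savings)

Standard: 25412184 multiplications (294^3). Strassen: 40353607 multiplications (7^9, after padding to 512x512). Strassen reduces 8 recursive multiplications to 7 at each level.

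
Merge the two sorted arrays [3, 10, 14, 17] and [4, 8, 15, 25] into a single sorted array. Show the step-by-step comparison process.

Merging process:

Compare 3 vs 4: take 3 from left. Merged: [3]
Compare 10 vs 4: take 4 from right. Merged: [3, 4]
Compare 10 vs 8: take 8 from right. Merged: [3, 4, 8]
Compare 10 vs 15: take 10 from left. Merged: [3, 4, 8, 10]
Compare 14 vs 15: take 14 from left. Merged: [3, 4, 8, 10, 14]
Compare 17 vs 15: take 15 from right. Merged: [3, 4, 8, 10, 14, 15]
Compare 17 vs 25: take 17 from left. Merged: [3, 4, 8, 10, 14, 15, 17]
Append remaining from right: [25]. Merged: [3, 4, 8, 10, 14, 15, 17, 25]

Final merged array: [3, 4, 8, 10, 14, 15, 17, 25]
Total comparisons: 7

The merged array is [3, 4, 8, 10, 14, 15, 17, 25], requiring 7 comparisons. The merge step runs in O(n) time where n is the total number of elements.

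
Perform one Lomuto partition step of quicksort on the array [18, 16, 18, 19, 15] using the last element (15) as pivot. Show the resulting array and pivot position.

Lomuto partition with pivot = 15:

Initial array: [18, 16, 18, 19, 15]

arr[0]=18 > 15: no swap
arr[1]=16 > 15: no swap
arr[2]=18 > 15: no swap
arr[3]=19 > 15: no swap

Place pivot at position 0: [15, 16, 18, 19, 18]
Pivot position: 0

After partitioning with pivot 15, the array becomes [15, 16, 18, 19, 18]. The pivot is placed at index 0. All elements to the left of the pivot are <= 15, and all elements to the right are > 15.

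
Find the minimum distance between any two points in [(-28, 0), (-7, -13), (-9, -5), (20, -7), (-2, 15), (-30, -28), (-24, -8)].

Computing all pairwise distances among 7 points:

d((-28, 0), (-7, -13)) = 24.6982
d((-28, 0), (-9, -5)) = 19.6469
d((-28, 0), (20, -7)) = 48.5077
d((-28, 0), (-2, 15)) = 30.0167
d((-28, 0), (-30, -28)) = 28.0713
d((-28, 0), (-24, -8)) = 8.9443
d((-7, -13), (-9, -5)) = 8.2462 <-- minimum
d((-7, -13), (20, -7)) = 27.6586
d((-7, -13), (-2, 15)) = 28.4429
d((-7, -13), (-30, -28)) = 27.4591
d((-7, -13), (-24, -8)) = 17.72
d((-9, -5), (20, -7)) = 29.0689
d((-9, -5), (-2, 15)) = 21.1896
d((-9, -5), (-30, -28)) = 31.1448
d((-9, -5), (-24, -8)) = 15.2971
d((20, -7), (-2, 15)) = 31.1127
d((20, -7), (-30, -28)) = 54.231
d((20, -7), (-24, -8)) = 44.0114
d((-2, 15), (-30, -28)) = 51.3128
d((-2, 15), (-24, -8)) = 31.8277
d((-30, -28), (-24, -8)) = 20.8806

Closest pair: (-7, -13) and (-9, -5) with distance 8.2462

The closest pair is (-7, -13) and (-9, -5) with Euclidean distance 8.2462. For 7 points, brute-force pairwise comparison is shown above. For large n, the divide-and-conquer algorithm (sort by x, recurse on halves, check the dividing strip) achieves O(n log n).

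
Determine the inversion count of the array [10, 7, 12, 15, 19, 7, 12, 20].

Finding inversions in [10, 7, 12, 15, 19, 7, 12, 20]:

(0, 1): arr[0]=10 > arr[1]=7
(0, 5): arr[0]=10 > arr[5]=7
(2, 5): arr[2]=12 > arr[5]=7
(3, 5): arr[3]=15 > arr[5]=7
(3, 6): arr[3]=15 > arr[6]=12
(4, 5): arr[4]=19 > arr[5]=7
(4, 6): arr[4]=19 > arr[6]=12

Total inversions: 7

The array has 7 inversion(s): (0,1), (0,5), (2,5), (3,5), (3,6), (4,5), (4,6). Each pair (i,j) satisfies i < j and arr[i] > arr[j].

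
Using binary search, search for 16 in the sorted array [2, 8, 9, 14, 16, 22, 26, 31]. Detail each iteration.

Binary search for 16 in [2, 8, 9, 14, 16, 22, 26, 31]:

lo=0, hi=7, mid=3, arr[mid]=14 -> 14 < 16, search right half
lo=4, hi=7, mid=5, arr[mid]=22 -> 22 > 16, search left half
lo=4, hi=4, mid=4, arr[mid]=16 -> Found target at index 4!

Binary search finds 16 at index 4 after 3 comparisons. The search repeatedly halves the search space by comparing with the middle element.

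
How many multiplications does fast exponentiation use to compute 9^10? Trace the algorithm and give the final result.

Computing 9^10 by squaring (build up from 9^1; each line after the first costs one multiplication):

9^1 = 9
9^2 = (9^1)^2 = 9^2 = 81
9^4 = (9^2)^2 = 81^2 = 6561
9^5 = 9 * 9^4 = 9 * 6561 = 59049
9^10 = (9^5)^2 = 59049^2 = 3486784401

Result: 3486784401
Multiplications needed: 4 (4 lines after 9^1)

9^10 = 3486784401. Using exponentiation by squaring, this requires 4 multiplications. The key idea: if the exponent is even, square the half-power; if odd, multiply by the base once.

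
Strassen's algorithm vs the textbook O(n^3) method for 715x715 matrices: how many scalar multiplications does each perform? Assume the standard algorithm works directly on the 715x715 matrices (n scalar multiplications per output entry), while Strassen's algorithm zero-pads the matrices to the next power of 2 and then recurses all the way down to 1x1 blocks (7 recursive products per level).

Matrix multiplication for 715x715 matrices:

Strassen's algorithm requires power-of-2 dimensions. Pad 715x715 to 1024x1024 (next power of 2).

Standard algorithm: 715^3 = 365525875 multiplications
Strassen's algorithm: 7^(log2(1024)) = 7^10 = 282475249 multiplications
Savings: 365525875 - 282475249 = 83050626 multiplications

Standard: 365525875 multiplications (715^3). Strassen: 282475249 multiplications (7^10, after padding to 1024x1024). Strassen reduces 8 recursive multiplications to 7 at each level.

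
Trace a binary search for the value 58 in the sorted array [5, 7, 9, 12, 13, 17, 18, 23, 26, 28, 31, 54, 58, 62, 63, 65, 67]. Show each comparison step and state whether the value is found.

Binary search for 58 in [5, 7, 9, 12, 13, 17, 18, 23, 26, 28, 31, 54, 58, 62, 63, 65, 67]:

lo=0, hi=16, mid=8, arr[mid]=26 -> 26 < 58, search right half
lo=9, hi=16, mid=12, arr[mid]=58 -> Found target at index 12!

Binary search finds 58 at index 12 after 2 comparisons. The search repeatedly halves the search space by comparing with the middle element.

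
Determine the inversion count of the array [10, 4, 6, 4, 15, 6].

Finding inversions in [10, 4, 6, 4, 15, 6]:

(0, 1): arr[0]=10 > arr[1]=4
(0, 2): arr[0]=10 > arr[2]=6
(0, 3): arr[0]=10 > arr[3]=4
(0, 5): arr[0]=10 > arr[5]=6
(2, 3): arr[2]=6 > arr[3]=4
(4, 5): arr[4]=15 > arr[5]=6

Total inversions: 6

The array has 6 inversion(s): (0,1), (0,2), (0,3), (0,5), (2,3), (4,5). Each pair (i,j) satisfies i < j and arr[i] > arr[j].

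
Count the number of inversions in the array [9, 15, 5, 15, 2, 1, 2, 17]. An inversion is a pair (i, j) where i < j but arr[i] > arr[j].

Finding inversions in [9, 15, 5, 15, 2, 1, 2, 17]:

(0, 2): arr[0]=9 > arr[2]=5
(0, 4): arr[0]=9 > arr[4]=2
(0, 5): arr[0]=9 > arr[5]=1
(0, 6): arr[0]=9 > arr[6]=2
(1, 2): arr[1]=15 > arr[2]=5
(1, 4): arr[1]=15 > arr[4]=2
(1, 5): arr[1]=15 > arr[5]=1
(1, 6): arr[1]=15 > arr[6]=2
(2, 4): arr[2]=5 > arr[4]=2
(2, 5): arr[2]=5 > arr[5]=1
(2, 6): arr[2]=5 > arr[6]=2
(3, 4): arr[3]=15 > arr[4]=2
(3, 5): arr[3]=15 > arr[5]=1
(3, 6): arr[3]=15 > arr[6]=2
(4, 5): arr[4]=2 > arr[5]=1

Total inversions: 15

The array has 15 inversion(s): (0,2), (0,4), (0,5), (0,6), (1,2), (1,4), (1,5), (1,6), (2,4), (2,5), (2,6), (3,4), (3,5), (3,6), (4,5). Each pair (i,j) satisfies i < j and arr[i] > arr[j].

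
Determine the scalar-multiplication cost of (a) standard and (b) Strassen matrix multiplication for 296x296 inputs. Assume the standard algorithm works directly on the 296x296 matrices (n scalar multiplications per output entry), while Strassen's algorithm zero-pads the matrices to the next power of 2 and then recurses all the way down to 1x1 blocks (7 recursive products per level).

Matrix multiplication for 296x296 matrices:

Strassen's algorithm requires power-of-2 dimensions. Pad 296x296 to 512x512 (next power of 2).

Standard algorithm: 296^3 = 25934336 multiplications
Strassen's algorithm: 7^(log2(512)) = 7^9 = 40353607 multiplications
Difference: 25934336 - 40353607 = -14419271 (Strassen uses MORE here due to padding overhead — for small or just-over-power-of-2 n, padding can outweigh the per-level savings)

Standard: 25934336 multiplications (296^3). Strassen: 40353607 multiplications (7^9, after padding to 512x512). Strassen reduces 8 recursive multiplications to 7 at each level.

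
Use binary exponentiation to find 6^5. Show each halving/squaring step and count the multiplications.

Computing 6^5 by squaring (build up from 6^1; each line after the first costs one multiplication):

6^1 = 6
6^2 = (6^1)^2 = 6^2 = 36
6^4 = (6^2)^2 = 36^2 = 1296
6^5 = 6 * 6^4 = 6 * 1296 = 7776

Result: 7776
Multiplications needed: 3 (3 lines after 6^1)

6^5 = 7776. Using exponentiation by squaring, this requires 3 multiplications. The key idea: if the exponent is even, square the half-power; if odd, multiply by the base once.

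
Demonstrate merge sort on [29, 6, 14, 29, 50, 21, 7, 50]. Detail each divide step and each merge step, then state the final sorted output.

Merge sort trace:

Split: [29, 6, 14, 29, 50, 21, 7, 50] -> [29, 6, 14, 29] and [50, 21, 7, 50]
  Split: [29, 6, 14, 29] -> [29, 6] and [14, 29]
    Split: [29, 6] -> [29] and [6]
    Merge: [29] + [6] -> [6, 29]
    Split: [14, 29] -> [14] and [29]
    Merge: [14] + [29] -> [14, 29]
  Merge: [6, 29] + [14, 29] -> [6, 14, 29, 29]
  Split: [50, 21, 7, 50] -> [50, 21] and [7, 50]
    Split: [50, 21] -> [50] and [21]
    Merge: [50] + [21] -> [21, 50]
    Split: [7, 50] -> [7] and [50]
    Merge: [7] + [50] -> [7, 50]
  Merge: [21, 50] + [7, 50] -> [7, 21, 50, 50]
Merge: [6, 14, 29, 29] + [7, 21, 50, 50] -> [6, 7, 14, 21, 29, 29, 50, 50]

Final sorted array: [6, 7, 14, 21, 29, 29, 50, 50]

The merge sort proceeds by recursively splitting the array and merging sorted halves.
After all merges, the sorted array is [6, 7, 14, 21, 29, 29, 50, 50].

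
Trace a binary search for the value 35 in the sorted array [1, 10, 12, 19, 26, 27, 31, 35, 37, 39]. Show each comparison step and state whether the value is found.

Binary search for 35 in [1, 10, 12, 19, 26, 27, 31, 35, 37, 39]:

lo=0, hi=9, mid=4, arr[mid]=26 -> 26 < 35, search right half
lo=5, hi=9, mid=7, arr[mid]=35 -> Found target at index 7!

Binary search finds 35 at index 7 after 2 comparisons. The search repeatedly halves the search space by comparing with the middle element.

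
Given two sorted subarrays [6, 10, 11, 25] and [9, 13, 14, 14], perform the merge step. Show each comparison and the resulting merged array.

Merging process:

Compare 6 vs 9: take 6 from left. Merged: [6]
Compare 10 vs 9: take 9 from right. Merged: [6, 9]
Compare 10 vs 13: take 10 from left. Merged: [6, 9, 10]
Compare 11 vs 13: take 11 from left. Merged: [6, 9, 10, 11]
Compare 25 vs 13: take 13 from right. Merged: [6, 9, 10, 11, 13]
Compare 25 vs 14: take 14 from right. Merged: [6, 9, 10, 11, 13, 14]
Compare 25 vs 14: take 14 from right. Merged: [6, 9, 10, 11, 13, 14, 14]
Append remaining from left: [25]. Merged: [6, 9, 10, 11, 13, 14, 14, 25]

Final merged array: [6, 9, 10, 11, 13, 14, 14, 25]
Total comparisons: 7

The merged array is [6, 9, 10, 11, 13, 14, 14, 25], requiring 7 comparisons. The merge step runs in O(n) time where n is the total number of elements.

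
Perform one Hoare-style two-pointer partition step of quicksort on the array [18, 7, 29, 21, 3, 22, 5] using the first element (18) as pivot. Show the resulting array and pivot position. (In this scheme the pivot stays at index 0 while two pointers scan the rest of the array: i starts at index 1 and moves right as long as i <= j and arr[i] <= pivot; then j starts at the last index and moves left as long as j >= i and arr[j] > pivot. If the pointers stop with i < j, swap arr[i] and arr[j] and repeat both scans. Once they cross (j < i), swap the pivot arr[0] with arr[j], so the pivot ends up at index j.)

Hoare-style two-pointer partition with pivot = 18:

Initial array: [18, 7, 29, 21, 3, 22, 5]

Pointers start at i = 1, j = 6.
i stops at index 2 (arr[2]=29 > 18), j stops at index 6 (arr[6]=5 <= 18): swap arr[2] and arr[6], array becomes [18, 7, 5, 21, 3, 22, 29]
i stops at index 3 (arr[3]=21 > 18), j stops at index 4 (arr[4]=3 <= 18): swap arr[3] and arr[4], array becomes [18, 7, 5, 3, 21, 22, 29]
i ends at 4, j ends at 3: the pointers have crossed (j < i), so scanning stops.

Swap pivot arr[0] with arr[3] to place pivot at position 3: [3, 7, 5, 18, 21, 22, 29]
Pivot position: 3

After partitioning with pivot 18, the array becomes [3, 7, 5, 18, 21, 22, 29]. The pivot is placed at index 3. All elements to the left of the pivot are <= 18, and all elements to the right are > 18.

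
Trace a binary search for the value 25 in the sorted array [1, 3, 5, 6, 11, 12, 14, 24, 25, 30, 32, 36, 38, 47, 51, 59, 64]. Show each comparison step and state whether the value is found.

Binary search for 25 in [1, 3, 5, 6, 11, 12, 14, 24, 25, 30, 32, 36, 38, 47, 51, 59, 64]:

lo=0, hi=16, mid=8, arr[mid]=25 -> Found target at index 8!

Binary search finds 25 at index 8 after 1 comparisons. The search repeatedly halves the search space by comparing with the middle element.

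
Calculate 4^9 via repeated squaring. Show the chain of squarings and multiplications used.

Computing 4^9 by squaring (build up from 4^1; each line after the first costs one multiplication):

4^1 = 4
4^2 = (4^1)^2 = 4^2 = 16
4^4 = (4^2)^2 = 16^2 = 256
4^8 = (4^4)^2 = 256^2 = 65536
4^9 = 4 * 4^8 = 4 * 65536 = 262144

Result: 262144
Multiplications needed: 4 (4 lines after 4^1)

4^9 = 262144. Using exponentiation by squaring, this requires 4 multiplications. The key idea: if the exponent is even, square the half-power; if odd, multiply by the base once.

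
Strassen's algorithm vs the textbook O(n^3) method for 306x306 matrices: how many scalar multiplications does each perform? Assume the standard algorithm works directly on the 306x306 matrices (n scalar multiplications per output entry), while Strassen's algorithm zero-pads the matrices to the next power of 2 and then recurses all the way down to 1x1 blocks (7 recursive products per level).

Matrix multiplication for 306x306 matrices:

Strassen's algorithm requires power-of-2 dimensions. Pad 306x306 to 512x512 (next power of 2).

Standard algorithm: 306^3 = 28652616 multiplications
Strassen's algorithm: 7^(log2(512)) = 7^9 = 40353607 multiplications
Difference: 28652616 - 40353607 = -11700991 (Strassen uses MORE here due to padding overhead — for small or just-over-power-of-2 n, padding can outweigh the per-level savings)

Standard: 28652616 multiplications (306^3). Strassen: 40353607 multiplications (7^9, after padding to 512x512). Strassen reduces 8 recursive multiplications to 7 at each level.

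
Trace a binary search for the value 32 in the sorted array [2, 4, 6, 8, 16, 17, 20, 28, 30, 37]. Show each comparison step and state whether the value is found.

Binary search for 32 in [2, 4, 6, 8, 16, 17, 20, 28, 30, 37]:

lo=0, hi=9, mid=4, arr[mid]=16 -> 16 < 32, search right half
lo=5, hi=9, mid=7, arr[mid]=28 -> 28 < 32, search right half
lo=8, hi=9, mid=8, arr[mid]=30 -> 30 < 32, search right half
lo=9, hi=9, mid=9, arr[mid]=37 -> 37 > 32, search left half
lo=9 > hi=8, target 32 not found

Binary search determines that 32 is not in the array after 4 comparisons. The search space was exhausted without finding the target.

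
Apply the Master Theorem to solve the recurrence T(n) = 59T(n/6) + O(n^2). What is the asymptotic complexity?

Master Theorem for T(n) = 59T(n/6) + O(n^2):

a = 59, b = 6, c = 2
log_b(a) = log_6(59) = 2.2757

Case 1: c = 2 < log_6(59) = 2.2757
T(n) = O(n^(log_6 59))

For T(n) = 59T(n/6) + O(n^2): log_6(59) = 2.2757. This is Case 1 of the Master Theorem (c < log_b(a), work dominated by leaves), giving O(n^(log_6 59)).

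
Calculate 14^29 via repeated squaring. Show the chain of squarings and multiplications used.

Computing 14^29 by squaring (build up from 14^1; each line after the first costs one multiplication):

14^1 = 14
14^2 = (14^1)^2 = 14^2 = 196
14^3 = 14 * 14^2 = 14 * 196 = 2744
14^6 = (14^3)^2 = 2744^2 = 7529536
14^7 = 14 * 14^6 = 14 * 7529536 = 105413504
14^14 = (14^7)^2 = 105413504^2 = 11112006825558016
14^28 = (14^14)^2 = 11112006825558016^2 = 123476695691247935826229781856256
14^29 = 14 * 14^28 = 14 * 123476695691247935826229781856256 = 1728673739677471101567216945987584

Result: 1728673739677471101567216945987584
Multiplications needed: 7 (7 lines after 14^1)

14^29 = 1728673739677471101567216945987584. Using exponentiation by squaring, this requires 7 multiplications. The key idea: if the exponent is even, square the half-power; if odd, multiply by the base once.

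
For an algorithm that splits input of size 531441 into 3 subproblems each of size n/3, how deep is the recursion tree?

For divide and conquer with division factor 3:

Problem sizes at each level:
Level 0: 531441
Level 1: 177147
Level 2: 59049
Level 3: 19683
Level 4: 6561
Level 5: 2187
Level 6: 729
Level 7: 243
Level 8: 81
Level 9: 27
Level 10: 9
Level 11: 3
Level 12: 1

The root is level 0 and the size-1 base case is level 12 (the tree spans levels 0 through 12, i.e. 13 levels counting the root), so the depth is the number of divisions: log_3(531441) = 12

The recursion tree depth is log_3(531441) = 12. At each level, the problem size is divided by 3, so it takes 12 divisions to reduce to a base case of size 1. The algorithm makes 3 recursive calls at each level.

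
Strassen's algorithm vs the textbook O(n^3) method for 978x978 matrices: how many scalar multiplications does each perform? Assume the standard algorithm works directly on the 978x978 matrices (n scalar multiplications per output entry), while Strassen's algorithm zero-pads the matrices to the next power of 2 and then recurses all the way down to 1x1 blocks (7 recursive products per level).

Matrix multiplication for 978x978 matrices:

Strassen's algorithm requires power-of-2 dimensions. Pad 978x978 to 1024x1024 (next power of 2).

Standard algorithm: 978^3 = 935441352 multiplications
Strassen's algorithm: 7^(log2(1024)) = 7^10 = 282475249 multiplications
Savings: 935441352 - 282475249 = 652966103 multiplications

Standard: 935441352 multiplications (978^3). Strassen: 282475249 multiplications (7^10, after padding to 1024x1024). Strassen reduces 8 recursive multiplications to 7 at each level.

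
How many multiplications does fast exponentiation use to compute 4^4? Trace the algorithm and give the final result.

Computing 4^4 by squaring (build up from 4^1; each line after the first costs one multiplication):

4^1 = 4
4^2 = (4^1)^2 = 4^2 = 16
4^4 = (4^2)^2 = 16^2 = 256

Result: 256
Multiplications needed: 2 (2 lines after 4^1)

4^4 = 256. Using exponentiation by squaring, this requires 2 multiplications. The key idea: if the exponent is even, square the half-power; if odd, multiply by the base once.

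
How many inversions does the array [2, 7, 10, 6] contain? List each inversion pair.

Finding inversions in [2, 7, 10, 6]:

(1, 3): arr[1]=7 > arr[3]=6
(2, 3): arr[2]=10 > arr[3]=6

Total inversions: 2

The array has 2 inversion(s): (1,3), (2,3). Each pair (i,j) satisfies i < j and arr[i] > arr[j].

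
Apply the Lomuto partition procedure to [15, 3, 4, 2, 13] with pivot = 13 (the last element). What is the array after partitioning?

Lomuto partition with pivot = 13:

Initial array: [15, 3, 4, 2, 13]

arr[0]=15 > 13: no swap
arr[1]=3 <= 13: swap with position 0, array becomes [3, 15, 4, 2, 13]
arr[2]=4 <= 13: swap with position 1, array becomes [3, 4, 15, 2, 13]
arr[3]=2 <= 13: swap with position 2, array becomes [3, 4, 2, 15, 13]

Place pivot at position 3: [3, 4, 2, 13, 15]
Pivot position: 3

After partitioning with pivot 13, the array becomes [3, 4, 2, 13, 15]. The pivot is placed at index 3. All elements to the left of the pivot are <= 13, and all elements to the right are > 13.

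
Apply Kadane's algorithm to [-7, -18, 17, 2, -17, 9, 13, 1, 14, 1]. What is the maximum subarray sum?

Using Kadane's algorithm on [-7, -18, 17, 2, -17, 9, 13, 1, 14, 1]:

Scanning through the array:
Position 1 (value -18): max_ending_here = -18, max_so_far = -7
Position 2 (value 17): max_ending_here = 17, max_so_far = 17
Position 3 (value 2): max_ending_here = 19, max_so_far = 19
Position 4 (value -17): max_ending_here = 2, max_so_far = 19
Position 5 (value 9): max_ending_here = 11, max_so_far = 19
Position 6 (value 13): max_ending_here = 24, max_so_far = 24
Position 7 (value 1): max_ending_here = 25, max_so_far = 25
Position 8 (value 14): max_ending_here = 39, max_so_far = 39
Position 9 (value 1): max_ending_here = 40, max_so_far = 40

Maximum subarray: [17, 2, -17, 9, 13, 1, 14, 1]
Maximum sum: 40

The maximum subarray is [17, 2, -17, 9, 13, 1, 14, 1] with sum 40. This subarray runs from index 2 to index 9.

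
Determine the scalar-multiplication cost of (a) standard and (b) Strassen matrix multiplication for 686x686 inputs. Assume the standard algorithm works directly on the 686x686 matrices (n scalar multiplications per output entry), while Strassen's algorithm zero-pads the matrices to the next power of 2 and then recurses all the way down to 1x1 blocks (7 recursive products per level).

Matrix multiplication for 686x686 matrices:

Strassen's algorithm requires power-of-2 dimensions. Pad 686x686 to 1024x1024 (next power of 2).

Standard algorithm: 686^3 = 322828856 multiplications
Strassen's algorithm: 7^(log2(1024)) = 7^10 = 282475249 multiplications
Savings: 322828856 - 282475249 = 40353607 multiplications

Standard: 322828856 multiplications (686^3). Strassen: 282475249 multiplications (7^10, after padding to 1024x1024). Strassen reduces 8 recursive multiplications to 7 at each level.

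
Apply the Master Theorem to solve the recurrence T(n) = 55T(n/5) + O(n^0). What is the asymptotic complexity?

Master Theorem for T(n) = 55T(n/5) + O(n^0):

a = 55, b = 5, c = 0
log_b(a) = log_5(55) = 2.4899

Case 1: c = 0 < log_5(55) = 2.4899
T(n) = O(n^(log_5 55))

For T(n) = 55T(n/5) + O(n^0): log_5(55) = 2.4899. This is Case 1 of the Master Theorem (c < log_b(a), work dominated by leaves), giving O(n^(log_5 55)).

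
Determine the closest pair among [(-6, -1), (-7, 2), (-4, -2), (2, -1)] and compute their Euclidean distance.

Computing all pairwise distances among 4 points:

d((-6, -1), (-7, 2)) = 3.1623
d((-6, -1), (-4, -2)) = 2.2361 <-- minimum
d((-6, -1), (2, -1)) = 8.0
d((-7, 2), (-4, -2)) = 5.0
d((-7, 2), (2, -1)) = 9.4868
d((-4, -2), (2, -1)) = 6.0828

Closest pair: (-6, -1) and (-4, -2) with distance 2.2361

The closest pair is (-6, -1) and (-4, -2) with Euclidean distance 2.2361. For 4 points, brute-force pairwise comparison is shown above. For large n, the divide-and-conquer algorithm (sort by x, recurse on halves, check the dividing strip) achieves O(n log n).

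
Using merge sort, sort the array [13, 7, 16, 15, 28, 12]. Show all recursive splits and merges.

Merge sort trace:

Split: [13, 7, 16, 15, 28, 12] -> [13, 7, 16] and [15, 28, 12]
  Split: [13, 7, 16] -> [13] and [7, 16]
    Split: [7, 16] -> [7] and [16]
    Merge: [7] + [16] -> [7, 16]
  Merge: [13] + [7, 16] -> [7, 13, 16]
  Split: [15, 28, 12] -> [15] and [28, 12]
    Split: [28, 12] -> [28] and [12]
    Merge: [28] + [12] -> [12, 28]
  Merge: [15] + [12, 28] -> [12, 15, 28]
Merge: [7, 13, 16] + [12, 15, 28] -> [7, 12, 13, 15, 16, 28]

Final sorted array: [7, 12, 13, 15, 16, 28]

The merge sort proceeds by recursively splitting the array and merging sorted halves.
After all merges, the sorted array is [7, 12, 13, 15, 16, 28].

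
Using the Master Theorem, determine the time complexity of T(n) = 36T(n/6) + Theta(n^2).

Master Theorem for T(n) = 36T(n/6) + O(n^2):

a = 36, b = 6, c = 2
log_b(a) = log_6(36) = 2.0000

Case 2: c = 2 = log_6(36) = 2.0000
T(n) = O(n^2 log n) = O(n^2 log n)

For T(n) = 36T(n/6) + O(n^2): log_6(36) = 2.0000. This is Case 2 of the Master Theorem (c = log_b(a), equal work at all levels), giving O(n^2 log n).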